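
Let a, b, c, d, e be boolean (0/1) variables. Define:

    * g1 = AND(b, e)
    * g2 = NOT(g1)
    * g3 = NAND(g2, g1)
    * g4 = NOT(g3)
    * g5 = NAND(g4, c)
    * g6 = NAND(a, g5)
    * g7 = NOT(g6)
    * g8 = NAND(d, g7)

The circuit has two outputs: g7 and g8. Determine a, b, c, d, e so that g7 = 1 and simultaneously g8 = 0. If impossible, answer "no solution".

Check with a=1, b=0, c=1, d=1, e=1:
g1 = AND(b, e) = AND(0, 1) = 0
g2 = NOT(g1) = NOT 0 = 1
g3 = NAND(g2, g1) = NAND(1, 0) = 1
g4 = NOT(g3) = NOT 1 = 0
g5 = NAND(g4, c) = NAND(0, 1) = 1
g6 = NAND(a, g5) = NAND(1, 1) = 0
g7 = NOT(g6) = NOT 0 = 1
g8 = NAND(d, g7) = NAND(1, 1) = 0
So g7 = 1 and g8 = 0.

a=1, b=0, c=1, d=1, e=1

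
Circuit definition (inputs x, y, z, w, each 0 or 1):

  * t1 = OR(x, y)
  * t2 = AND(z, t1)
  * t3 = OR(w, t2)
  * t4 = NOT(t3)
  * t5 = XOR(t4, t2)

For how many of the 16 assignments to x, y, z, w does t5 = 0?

5

t5 = XOR(t4, t2) must be 0, so t4 and t2 are equal.
Satisfying assignments:
  x=0, y=0, z=0, w=1
  x=0, y=0, z=1, w=1
  x=0, y=1, z=0, w=1
  x=1, y=0, z=0, w=1
  x=1, y=1, z=0, w=1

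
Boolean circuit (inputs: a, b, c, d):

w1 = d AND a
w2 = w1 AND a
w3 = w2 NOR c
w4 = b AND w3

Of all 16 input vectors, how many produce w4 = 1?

3

w4 = b AND w3 must be 1, so both b = 1 and w3 = 1.
w3 = w2 NOR c must be 1, so both w2 = 0 and c = 0.
Satisfying assignments:
  a=0, b=1, c=0, d=0
  a=0, b=1, c=0, d=1
  a=1, b=1, c=0, d=0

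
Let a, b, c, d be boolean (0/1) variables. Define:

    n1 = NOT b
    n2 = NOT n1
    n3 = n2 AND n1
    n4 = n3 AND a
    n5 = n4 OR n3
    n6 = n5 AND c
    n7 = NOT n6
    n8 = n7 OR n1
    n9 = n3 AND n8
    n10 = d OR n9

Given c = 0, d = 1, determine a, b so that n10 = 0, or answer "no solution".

no solution exists

With c = 0, d = 1 fixed, none of the 4 settings of a, b give n10 = 0.
For example, with a=0, b=0:
n1 = NOT b = NOT 0 = 1
n2 = NOT n1 = NOT 1 = 0
n3 = n2 AND n1 = 0 AND 1 = 0
n4 = n3 AND a = 0 AND 0 = 0
n5 = n4 OR n3 = 0 OR 0 = 0
n6 = n5 AND c = 0 AND 0 = 0
n7 = NOT n6 = NOT 0 = 1
n8 = n7 OR n1 = 1 OR 1 = 1
n9 = n3 AND n8 = 0 AND 1 = 0
n10 = d OR n9 = 1 OR 0 = 1
giving n10 = 1 ≠ 0.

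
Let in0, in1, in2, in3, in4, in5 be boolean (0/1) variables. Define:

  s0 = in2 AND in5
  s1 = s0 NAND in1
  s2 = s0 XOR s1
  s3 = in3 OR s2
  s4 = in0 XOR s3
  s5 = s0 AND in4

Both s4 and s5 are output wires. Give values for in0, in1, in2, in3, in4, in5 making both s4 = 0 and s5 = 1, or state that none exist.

in0=0, in1=0, in2=1, in3=0, in4=1, in5=1

Check with in0=0, in1=0, in2=1, in3=0, in4=1, in5=1:
s0 = in2 AND in5 = 1 AND 1 = 1
s1 = s0 NAND in1 = 1 NAND 0 = 1
s2 = s0 XOR s1 = 1 XOR 1 = 0
s3 = in3 OR s2 = 0 OR 0 = 0
s4 = in0 XOR s3 = 0 XOR 0 = 0
s5 = s0 AND in4 = 1 AND 1 = 1
So s4 = 0 and s5 = 1.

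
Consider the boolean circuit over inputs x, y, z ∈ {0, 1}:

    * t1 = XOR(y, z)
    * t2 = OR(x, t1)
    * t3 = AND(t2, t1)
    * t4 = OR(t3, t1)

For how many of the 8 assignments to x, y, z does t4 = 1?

t4 = OR(t3, t1) must be 1, so at least one of t3, t1 is 1.
Enumerating the 8 input combinations, 4 give t4 = 1 and 4 give t4 = 0.

4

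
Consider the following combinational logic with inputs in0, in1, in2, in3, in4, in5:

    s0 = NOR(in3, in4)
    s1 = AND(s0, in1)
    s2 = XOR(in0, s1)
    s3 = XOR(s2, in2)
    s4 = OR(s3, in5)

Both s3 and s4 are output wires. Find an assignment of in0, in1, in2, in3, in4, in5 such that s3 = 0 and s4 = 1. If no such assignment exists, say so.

in0=1, in1=1, in2=0, in3=0, in4=0, in5=1

Check with in0=1, in1=1, in2=0, in3=0, in4=0, in5=1:
s0 = NOR(in3, in4) = NOR(0, 0) = 1
s1 = AND(s0, in1) = AND(1, 1) = 1
s2 = XOR(in0, s1) = XOR(1, 1) = 0
s3 = XOR(s2, in2) = XOR(0, 0) = 0
s4 = OR(s3, in5) = OR(0, 1) = 1
So s3 = 0 and s4 = 1.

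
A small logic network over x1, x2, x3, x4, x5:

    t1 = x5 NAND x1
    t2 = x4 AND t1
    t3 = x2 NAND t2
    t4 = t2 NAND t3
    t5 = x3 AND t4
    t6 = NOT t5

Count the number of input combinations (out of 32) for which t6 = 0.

13

t6 = NOT t5 must be 0, so t5 = 1.
t5 = x3 AND t4 must be 1, so both x3 = 1 and t4 = 1.
t4 = t2 NAND t3 must be 1, so at least one of t2, t3 is 0.
Enumerating the 32 input combinations, 13 give t6 = 0 and 19 give t6 = 1.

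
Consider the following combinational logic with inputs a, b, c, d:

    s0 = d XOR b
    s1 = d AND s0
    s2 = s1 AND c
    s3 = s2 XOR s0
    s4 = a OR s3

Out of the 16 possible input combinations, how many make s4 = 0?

5

s4 = a OR s3 must be 0, so both a = 0 and s3 = 0.
Enumerating the 16 input combinations, 5 give s4 = 0 and 11 give s4 = 1.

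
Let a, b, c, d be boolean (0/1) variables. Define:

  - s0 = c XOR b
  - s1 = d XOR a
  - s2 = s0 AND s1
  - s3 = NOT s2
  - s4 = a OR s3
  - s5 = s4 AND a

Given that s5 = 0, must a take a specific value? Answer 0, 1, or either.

0

s5 = s4 AND a must be 0, so at least one of s4, a is 0.
Every assignment with s5 = 0 has a = 0; there are 8 such assignment(s).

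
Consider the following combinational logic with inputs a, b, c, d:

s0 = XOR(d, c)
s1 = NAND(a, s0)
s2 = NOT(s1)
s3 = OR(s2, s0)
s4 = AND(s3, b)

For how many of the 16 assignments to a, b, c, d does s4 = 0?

12

s4 = AND(s3, b) must be 0, so at least one of s3, b is 0.
Enumerating the 16 input combinations, 12 give s4 = 0 and 4 give s4 = 1.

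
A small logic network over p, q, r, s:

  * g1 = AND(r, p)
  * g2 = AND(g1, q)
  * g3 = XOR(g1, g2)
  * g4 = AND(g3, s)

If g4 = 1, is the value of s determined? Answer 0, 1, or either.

1

g4 = AND(g3, s) must be 1, so both g3 = 1 and s = 1.
g3 = XOR(g1, g2) must be 1, so g1 and g2 differ.
Every assignment with g4 = 1 has s = 1; there are 1 such assignment(s).
  p=1, q=0, r=1, s=1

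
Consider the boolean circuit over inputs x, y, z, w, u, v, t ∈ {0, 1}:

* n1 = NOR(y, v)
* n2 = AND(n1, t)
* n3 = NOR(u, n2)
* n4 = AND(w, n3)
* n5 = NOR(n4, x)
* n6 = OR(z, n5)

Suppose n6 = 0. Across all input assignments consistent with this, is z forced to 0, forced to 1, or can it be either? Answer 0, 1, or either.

0

n6 = OR(z, n5) must be 0, so both z = 0 and n5 = 0.
Every assignment with n6 = 0 has z = 0; there are 39 such assignment(s).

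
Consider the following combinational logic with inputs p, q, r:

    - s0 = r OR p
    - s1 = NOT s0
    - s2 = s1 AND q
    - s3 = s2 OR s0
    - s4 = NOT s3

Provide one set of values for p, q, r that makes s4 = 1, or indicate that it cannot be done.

p=0, q=0, r=0

s4 = NOT s3 must be 1, so s3 = 0.
s3 = s2 OR s0 must be 0, so both s2 = 0 and s0 = 0.
Check with p=0, q=0, r=0:
s0 = r OR p = 0 OR 0 = 0
s1 = NOT s0 = NOT 0 = 1
s2 = s1 AND q = 1 AND 0 = 0
s3 = s2 OR s0 = 0 OR 0 = 0
s4 = NOT s3 = NOT 0 = 1
So s4 = 1 as required.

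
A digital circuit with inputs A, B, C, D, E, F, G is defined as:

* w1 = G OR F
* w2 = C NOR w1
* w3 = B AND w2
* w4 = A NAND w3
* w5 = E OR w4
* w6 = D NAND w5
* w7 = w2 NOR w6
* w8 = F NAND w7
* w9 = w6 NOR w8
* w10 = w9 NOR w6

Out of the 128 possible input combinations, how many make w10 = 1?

31

w10 = w9 NOR w6 must be 1, so both w9 = 0 and w6 = 0.
Enumerating the 128 input combinations, 31 give w10 = 1 and 97 give w10 = 0.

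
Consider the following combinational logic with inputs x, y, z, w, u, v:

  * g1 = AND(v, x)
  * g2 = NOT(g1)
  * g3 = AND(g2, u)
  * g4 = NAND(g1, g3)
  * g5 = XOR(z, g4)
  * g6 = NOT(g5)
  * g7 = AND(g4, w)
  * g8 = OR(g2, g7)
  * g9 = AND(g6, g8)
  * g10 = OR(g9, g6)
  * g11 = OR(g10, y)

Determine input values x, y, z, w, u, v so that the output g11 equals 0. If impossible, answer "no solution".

x=1, y=0, z=0, w=0, u=0, v=1

g11 = OR(g10, y) must be 0, so both g10 = 0 and y = 0.
g10 = OR(g9, g6) must be 0, so both g9 = 0 and g6 = 0.
g9 = AND(g6, g8) must be 0, so at least one of g6, g8 is 0.
Check with x=1, y=0, z=0, w=0, u=0, v=1:
g1 = AND(v, x) = AND(1, 1) = 1
g2 = NOT(g1) = NOT 1 = 0
g3 = AND(g2, u) = AND(0, 0) = 0
g4 = NAND(g1, g3) = NAND(1, 0) = 1
g5 = XOR(z, g4) = XOR(0, 1) = 1
g6 = NOT(g5) = NOT 1 = 0
g7 = AND(g4, w) = AND(1, 0) = 0
g8 = OR(g2, g7) = OR(0, 0) = 0
g9 = AND(g6, g8) = AND(0, 0) = 0
g10 = OR(g9, g6) = OR(0, 0) = 0
g11 = OR(g10, y) = OR(0, 0) = 0
So g11 = 0 as required.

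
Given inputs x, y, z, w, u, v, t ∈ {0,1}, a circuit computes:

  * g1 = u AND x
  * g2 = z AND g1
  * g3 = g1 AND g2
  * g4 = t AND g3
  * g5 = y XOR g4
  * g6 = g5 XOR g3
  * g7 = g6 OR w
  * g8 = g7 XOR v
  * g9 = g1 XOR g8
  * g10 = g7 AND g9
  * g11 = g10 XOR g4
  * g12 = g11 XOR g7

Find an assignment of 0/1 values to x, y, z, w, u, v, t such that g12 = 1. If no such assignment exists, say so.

g12 = g11 XOR g7 must be 1, so g11 and g7 differ.
Check with x=0, y=0, z=0, w=1, u=0, v=1, t=1:
g1 = u AND x = 0 AND 0 = 0
g2 = z AND g1 = 0 AND 0 = 0
g3 = g1 AND g2 = 0 AND 0 = 0
g4 = t AND g3 = 1 AND 0 = 0
g5 = y XOR g4 = 0 XOR 0 = 0
g6 = g5 XOR g3 = 0 XOR 0 = 0
g7 = g6 OR w = 0 OR 1 = 1
g8 = g7 XOR v = 1 XOR 1 = 0
g9 = g1 XOR g8 = 0 XOR 0 = 0
g10 = g7 AND g9 = 1 AND 0 = 0
g11 = g10 XOR g4 = 0 XOR 0 = 0
g12 = g11 XOR g7 = 0 XOR 1 = 1
So g12 = 1 as required.

x=0, y=0, z=0, w=1, u=0, v=1, t=1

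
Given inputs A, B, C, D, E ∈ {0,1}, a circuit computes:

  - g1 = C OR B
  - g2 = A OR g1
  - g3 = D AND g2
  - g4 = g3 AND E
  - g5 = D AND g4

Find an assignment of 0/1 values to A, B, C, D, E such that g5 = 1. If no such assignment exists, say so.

g5 = D AND g4 must be 1, so both D = 1 and g4 = 1.
g4 = g3 AND E must be 1, so both g3 = 1 and E = 1.
g3 = D AND g2 must be 1, so both D = 1 and g2 = 1.
Check with A=1 B=0 C=1 D=1 E=1:
g1 = C OR B = 1 OR 0 = 1
g2 = A OR g1 = 1 OR 1 = 1
g3 = D AND g2 = 1 AND 1 = 1
g4 = g3 AND E = 1 AND 1 = 1
g5 = D AND g4 = 1 AND 1 = 1
So g5 = 1 as required.

A=1 B=0 C=1 D=1 E=1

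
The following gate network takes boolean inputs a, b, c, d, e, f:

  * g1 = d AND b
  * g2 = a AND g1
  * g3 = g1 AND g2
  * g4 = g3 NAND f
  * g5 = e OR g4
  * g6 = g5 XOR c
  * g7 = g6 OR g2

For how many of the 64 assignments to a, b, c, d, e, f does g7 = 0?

g7 = g6 OR g2 must be 0, so both g6 = 0 and g2 = 0.
g6 = g5 XOR c must be 0, so g5 and c are equal.
Enumerating the 64 input combinations, 28 give g7 = 0 and 36 give g7 = 1.

28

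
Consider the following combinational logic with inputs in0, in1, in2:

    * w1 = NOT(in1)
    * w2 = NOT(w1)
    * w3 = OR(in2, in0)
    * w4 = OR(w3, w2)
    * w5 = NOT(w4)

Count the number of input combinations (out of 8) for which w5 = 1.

w5 = NOT(w4) must be 1, so w4 = 0.
w4 = OR(w3, w2) must be 0, so both w3 = 0 and w2 = 0.
Enumerating the 8 input combinations, 1 give w5 = 1 and 7 give w5 = 0.

1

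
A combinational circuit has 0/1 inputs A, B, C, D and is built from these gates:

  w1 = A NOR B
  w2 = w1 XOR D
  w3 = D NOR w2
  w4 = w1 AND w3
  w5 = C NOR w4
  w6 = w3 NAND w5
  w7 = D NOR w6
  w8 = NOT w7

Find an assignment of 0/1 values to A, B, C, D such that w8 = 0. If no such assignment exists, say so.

A=1, B=1, C=0, D=0

w8 = NOT w7 must be 0, so w7 = 1.
w7 = D NOR w6 must be 1, so both D = 0 and w6 = 0.
w6 = w3 NAND w5 must be 0, so both w3 = 1 and w5 = 1.
Check with A=1, B=1, C=0, D=0:
w1 = A NOR B = 1 NOR 1 = 0
w2 = w1 XOR D = 0 XOR 0 = 0
w3 = D NOR w2 = 0 NOR 0 = 1
w4 = w1 AND w3 = 0 AND 1 = 0
w5 = C NOR w4 = 0 NOR 0 = 1
w6 = w3 NAND w5 = 1 NAND 1 = 0
w7 = D NOR w6 = 0 NOR 0 = 1
w8 = NOT w7 = NOT 1 = 0
So w8 = 0 as required.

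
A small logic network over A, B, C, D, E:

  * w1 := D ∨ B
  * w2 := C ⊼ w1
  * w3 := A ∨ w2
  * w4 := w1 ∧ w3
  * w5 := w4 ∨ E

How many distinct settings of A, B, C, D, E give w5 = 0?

w5 = w4 ∨ E must be 0, so both w4 = 0 and E = 0.
w4 = w1 ∧ w3 must be 0, so at least one of w1, w3 is 0.
Enumerating the 32 input combinations, 7 give w5 = 0 and 25 give w5 = 1.

7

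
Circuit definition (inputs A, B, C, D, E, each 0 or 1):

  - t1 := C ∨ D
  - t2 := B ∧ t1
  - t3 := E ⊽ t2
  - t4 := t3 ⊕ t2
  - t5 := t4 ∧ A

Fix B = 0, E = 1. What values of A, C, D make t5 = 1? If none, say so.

With B = 0, E = 1 fixed, none of the 8 settings of A, C, D give t5 = 1.
For example, with A=1, C=1, D=0:
t1 = C ∨ D = 1 ∨ 0 = 1
t2 = B ∧ t1 = 0 ∧ 1 = 0
t3 = E ⊽ t2 = 1 ⊽ 0 = 0
t4 = t3 ⊕ t2 = 0 ⊕ 0 = 0
t5 = t4 ∧ A = 0 ∧ 1 = 0
giving t5 = 0 ≠ 1.

no solution exists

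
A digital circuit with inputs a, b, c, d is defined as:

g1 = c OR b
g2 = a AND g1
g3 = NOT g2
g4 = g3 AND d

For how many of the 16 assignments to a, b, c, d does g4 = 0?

g4 = g3 AND d must be 0, so at least one of g3, d is 0.
Enumerating the 16 input combinations, 11 give g4 = 0 and 5 give g4 = 1.

11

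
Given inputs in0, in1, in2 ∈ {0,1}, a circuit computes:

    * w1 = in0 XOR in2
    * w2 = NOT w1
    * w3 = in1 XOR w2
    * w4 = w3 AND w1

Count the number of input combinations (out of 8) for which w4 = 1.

w4 = w3 AND w1 must be 1, so both w3 = 1 and w1 = 1.
Enumerating the 8 input combinations, 2 give w4 = 1 and 6 give w4 = 0.

2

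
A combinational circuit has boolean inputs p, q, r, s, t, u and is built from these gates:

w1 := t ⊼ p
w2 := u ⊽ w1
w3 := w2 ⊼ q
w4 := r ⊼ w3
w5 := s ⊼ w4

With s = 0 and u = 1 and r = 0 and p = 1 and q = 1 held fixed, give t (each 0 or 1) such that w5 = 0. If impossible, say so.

no solution exists

With s = 0 and u = 1 and r = 0 and p = 1 and q = 1 fixed, none of the 2 settings of t give w5 = 0.
For example, with t=1:
w1 = t ⊼ p = 1 ⊼ 1 = 0
w2 = u ⊽ w1 = 1 ⊽ 0 = 0
w3 = w2 ⊼ q = 0 ⊼ 1 = 1
w4 = r ⊼ w3 = 0 ⊼ 1 = 1
w5 = s ⊼ w4 = 0 ⊼ 1 = 1
giving w5 = 1 ≠ 0.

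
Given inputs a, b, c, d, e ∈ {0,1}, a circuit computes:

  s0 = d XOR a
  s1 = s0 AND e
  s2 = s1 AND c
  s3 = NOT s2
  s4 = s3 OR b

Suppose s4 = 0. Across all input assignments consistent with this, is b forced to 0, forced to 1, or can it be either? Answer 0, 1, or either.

s4 = s3 OR b must be 0, so both s3 = 0 and b = 0.
Every assignment with s4 = 0 has b = 0; there are 2 such assignment(s).
  a=0, b=0, c=1, d=1, e=1
  a=1, b=0, c=1, d=0, e=1

0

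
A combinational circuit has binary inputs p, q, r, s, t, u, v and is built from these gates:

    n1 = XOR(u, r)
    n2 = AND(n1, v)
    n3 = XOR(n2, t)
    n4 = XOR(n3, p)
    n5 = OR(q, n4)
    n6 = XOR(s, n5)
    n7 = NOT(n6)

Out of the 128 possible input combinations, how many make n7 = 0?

n7 = NOT(n6) must be 0, so n6 = 1.
Enumerating the 128 input combinations, 64 give n7 = 0 and 64 give n7 = 1.

64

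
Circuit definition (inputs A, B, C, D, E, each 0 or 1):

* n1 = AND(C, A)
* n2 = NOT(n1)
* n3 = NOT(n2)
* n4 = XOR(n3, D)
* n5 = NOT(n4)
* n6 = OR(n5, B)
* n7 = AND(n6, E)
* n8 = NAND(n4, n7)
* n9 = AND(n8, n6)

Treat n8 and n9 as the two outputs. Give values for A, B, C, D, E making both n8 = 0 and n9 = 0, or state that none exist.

Check with A=1, B=1, C=0, D=1, E=1:
n1 = AND(C, A) = AND(0, 1) = 0
n2 = NOT(n1) = NOT 0 = 1
n3 = NOT(n2) = NOT 1 = 0
n4 = XOR(n3, D) = XOR(0, 1) = 1
n5 = NOT(n4) = NOT 1 = 0
n6 = OR(n5, B) = OR(0, 1) = 1
n7 = AND(n6, E) = AND(1, 1) = 1
n8 = NAND(n4, n7) = NAND(1, 1) = 0
n9 = AND(n8, n6) = AND(0, 1) = 0
So n8 = 0 and n9 = 0.

A=1, B=1, C=0, D=1, E=1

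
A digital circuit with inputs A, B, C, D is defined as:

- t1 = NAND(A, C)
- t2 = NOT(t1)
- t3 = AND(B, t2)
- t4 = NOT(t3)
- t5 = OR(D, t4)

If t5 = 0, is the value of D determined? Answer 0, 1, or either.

t5 = OR(D, t4) must be 0, so both D = 0 and t4 = 0.
t4 = NOT(t3) must be 0, so t3 = 1.
t3 = AND(B, t2) must be 1, so both B = 1 and t2 = 1.
Every assignment with t5 = 0 has D = 0; there are 1 such assignment(s).
  A=1, B=1, C=1, D=0

0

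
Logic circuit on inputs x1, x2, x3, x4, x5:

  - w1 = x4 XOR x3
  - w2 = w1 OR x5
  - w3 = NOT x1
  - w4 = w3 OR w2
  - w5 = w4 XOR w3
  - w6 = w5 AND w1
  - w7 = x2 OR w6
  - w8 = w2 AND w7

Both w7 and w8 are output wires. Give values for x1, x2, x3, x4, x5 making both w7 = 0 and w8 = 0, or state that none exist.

Check with x1=1, x2=0, x3=1, x4=1, x5=1:
w1 = x4 XOR x3 = 1 XOR 1 = 0
w2 = w1 OR x5 = 0 OR 1 = 1
w3 = NOT x1 = NOT 1 = 0
w4 = w3 OR w2 = 0 OR 1 = 1
w5 = w4 XOR w3 = 1 XOR 0 = 1
w6 = w5 AND w1 = 1 AND 0 = 0
w7 = x2 OR w6 = 0 OR 0 = 0
w8 = w2 AND w7 = 1 AND 0 = 0
So w7 = 0 and w8 = 0.

x1=1, x2=0, x3=1, x4=1, x5=1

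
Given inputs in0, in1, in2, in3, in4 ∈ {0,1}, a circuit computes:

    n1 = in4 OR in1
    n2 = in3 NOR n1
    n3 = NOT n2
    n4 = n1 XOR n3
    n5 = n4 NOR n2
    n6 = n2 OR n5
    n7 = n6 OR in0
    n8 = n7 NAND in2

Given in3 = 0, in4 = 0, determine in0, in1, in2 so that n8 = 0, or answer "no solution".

n8 = n7 NAND in2 must be 0, so both n7 = 1 and in2 = 1.
n7 = n6 OR in0 must be 1, so at least one of n6, in0 is 1.
Check with in3 = 0, in4 = 0 and in0=1, in1=1, in2=1:
n1 = in4 OR in1 = 0 OR 1 = 1
n2 = in3 NOR n1 = 0 NOR 1 = 0
n3 = NOT n2 = NOT 0 = 1
n4 = n1 XOR n3 = 1 XOR 1 = 0
n5 = n4 NOR n2 = 0 NOR 0 = 1
n6 = n2 OR n5 = 0 OR 1 = 1
n7 = n6 OR in0 = 1 OR 1 = 1
n8 = n7 NAND in2 = 1 NAND 1 = 0
So n8 = 0.

in0=1 in1=1 in2=1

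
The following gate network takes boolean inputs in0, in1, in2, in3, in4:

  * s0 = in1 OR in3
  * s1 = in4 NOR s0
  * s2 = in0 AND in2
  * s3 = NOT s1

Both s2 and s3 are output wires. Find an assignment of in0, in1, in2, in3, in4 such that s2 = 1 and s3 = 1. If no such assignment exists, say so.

Check with in0=1, in1=1, in2=1, in3=0, in4=1:
s0 = in1 OR in3 = 1 OR 0 = 1
s1 = in4 NOR s0 = 1 NOR 1 = 0
s2 = in0 AND in2 = 1 AND 1 = 1
s3 = NOT s1 = NOT 0 = 1
So s2 = 1 and s3 = 1.

in0=1, in1=1, in2=1, in3=0, in4=1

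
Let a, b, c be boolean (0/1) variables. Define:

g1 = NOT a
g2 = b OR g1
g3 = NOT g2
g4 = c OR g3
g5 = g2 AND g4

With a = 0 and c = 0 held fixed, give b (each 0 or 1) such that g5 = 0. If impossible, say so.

b=0

g5 = g2 AND g4 must be 0, so at least one of g2, g4 is 0.
Check with a = 0 and c = 0 and b=0:
g1 = NOT a = NOT 0 = 1
g2 = b OR g1 = 0 OR 1 = 1
g3 = NOT g2 = NOT 1 = 0
g4 = c OR g3 = 0 OR 0 = 0
g5 = g2 AND g4 = 1 AND 0 = 0
So g5 = 0.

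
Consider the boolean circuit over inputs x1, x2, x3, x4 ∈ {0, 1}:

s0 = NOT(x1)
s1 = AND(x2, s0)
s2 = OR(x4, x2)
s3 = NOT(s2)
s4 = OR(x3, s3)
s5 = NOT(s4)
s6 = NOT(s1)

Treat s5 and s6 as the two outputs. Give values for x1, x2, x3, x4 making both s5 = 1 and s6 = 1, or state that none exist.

x1=1, x2=0, x3=0, x4=1

Check with x1=1, x2=0, x3=0, x4=1:
s0 = NOT(x1) = NOT 1 = 0
s1 = AND(x2, s0) = AND(0, 0) = 0
s2 = OR(x4, x2) = OR(1, 0) = 1
s3 = NOT(s2) = NOT 1 = 0
s4 = OR(x3, s3) = OR(0, 0) = 0
s5 = NOT(s4) = NOT 0 = 1
s6 = NOT(s1) = NOT 0 = 1
So s5 = 1 and s6 = 1.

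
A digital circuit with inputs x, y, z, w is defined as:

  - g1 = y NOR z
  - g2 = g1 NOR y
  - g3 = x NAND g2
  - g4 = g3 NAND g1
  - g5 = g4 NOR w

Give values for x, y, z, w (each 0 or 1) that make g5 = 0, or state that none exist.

x=1, y=0, z=1, w=1

Check with x=1, y=0, z=1, w=1:
g1 = y NOR z = 0 NOR 1 = 0
g2 = g1 NOR y = 0 NOR 0 = 1
g3 = x NAND g2 = 1 NAND 1 = 0
g4 = g3 NAND g1 = 0 NAND 0 = 1
g5 = g4 NOR w = 1 NOR 1 = 0
So g5 = 0 as required.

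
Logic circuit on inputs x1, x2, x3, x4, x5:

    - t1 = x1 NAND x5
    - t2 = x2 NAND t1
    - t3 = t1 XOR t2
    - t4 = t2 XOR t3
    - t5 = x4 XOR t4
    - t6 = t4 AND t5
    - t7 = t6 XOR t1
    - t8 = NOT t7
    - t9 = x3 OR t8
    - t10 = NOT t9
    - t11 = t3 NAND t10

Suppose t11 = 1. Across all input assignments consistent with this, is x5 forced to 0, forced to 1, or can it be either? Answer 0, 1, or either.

Both values of x5 occur among assignments with t11 = 1:
  x5=0: x1=0, x2=0, x3=0, x4=0, x5=0
  x5=1: x1=0, x2=0, x3=0, x4=0, x5=1

either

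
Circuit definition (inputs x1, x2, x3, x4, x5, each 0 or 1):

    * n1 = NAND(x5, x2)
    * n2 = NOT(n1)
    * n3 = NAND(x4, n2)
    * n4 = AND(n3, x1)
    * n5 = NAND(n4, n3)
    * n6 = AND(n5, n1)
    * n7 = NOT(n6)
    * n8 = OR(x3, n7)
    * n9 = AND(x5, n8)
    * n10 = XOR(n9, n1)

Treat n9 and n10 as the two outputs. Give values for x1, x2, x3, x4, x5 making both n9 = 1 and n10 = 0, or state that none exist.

Check with x1=1, x2=0, x3=1, x4=1, x5=1:
n1 = NAND(x5, x2) = NAND(1, 0) = 1
n2 = NOT(n1) = NOT 1 = 0
n3 = NAND(x4, n2) = NAND(1, 0) = 1
n4 = AND(n3, x1) = AND(1, 1) = 1
n5 = NAND(n4, n3) = NAND(1, 1) = 0
n6 = AND(n5, n1) = AND(0, 1) = 0
n7 = NOT(n6) = NOT 0 = 1
n8 = OR(x3, n7) = OR(1, 1) = 1
n9 = AND(x5, n8) = AND(1, 1) = 1
n10 = XOR(n9, n1) = XOR(1, 1) = 0
So n9 = 1 and n10 = 0.

x1=1, x2=0, x3=1, x4=1, x5=1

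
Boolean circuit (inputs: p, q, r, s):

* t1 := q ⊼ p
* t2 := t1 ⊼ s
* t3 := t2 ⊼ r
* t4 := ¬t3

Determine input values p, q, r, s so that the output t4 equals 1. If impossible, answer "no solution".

Check with p=1, q=1, r=1, s=0:
t1 = q ⊼ p = 1 ⊼ 1 = 0
t2 = t1 ⊼ s = 0 ⊼ 0 = 1
t3 = t2 ⊼ r = 1 ⊼ 1 = 0
t4 = ¬t3 = ¬0 = 1
So t4 = 1 as required.

p=1, q=1, r=1, s=0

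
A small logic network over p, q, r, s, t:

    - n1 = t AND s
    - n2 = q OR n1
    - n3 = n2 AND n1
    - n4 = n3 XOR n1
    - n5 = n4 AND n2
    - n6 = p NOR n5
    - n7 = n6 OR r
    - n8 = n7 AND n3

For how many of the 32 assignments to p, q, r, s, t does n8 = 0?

26

n8 = n7 AND n3 must be 0, so at least one of n7, n3 is 0.
Enumerating the 32 input combinations, 26 give n8 = 0 and 6 give n8 = 1.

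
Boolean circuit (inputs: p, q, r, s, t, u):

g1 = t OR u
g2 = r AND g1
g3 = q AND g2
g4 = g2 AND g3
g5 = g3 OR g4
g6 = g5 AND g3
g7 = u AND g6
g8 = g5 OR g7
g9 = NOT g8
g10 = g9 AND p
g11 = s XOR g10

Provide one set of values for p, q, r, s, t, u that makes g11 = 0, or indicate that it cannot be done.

Check with p=1, q=0, r=1, s=1, t=1, u=1:
g1 = t OR u = 1 OR 1 = 1
g2 = r AND g1 = 1 AND 1 = 1
g3 = q AND g2 = 0 AND 1 = 0
g4 = g2 AND g3 = 1 AND 0 = 0
g5 = g3 OR g4 = 0 OR 0 = 0
g6 = g5 AND g3 = 0 AND 0 = 0
g7 = u AND g6 = 1 AND 0 = 0
g8 = g5 OR g7 = 0 OR 0 = 0
g9 = NOT g8 = NOT 0 = 1
g10 = g9 AND p = 1 AND 1 = 1
g11 = s XOR g10 = 1 XOR 1 = 0
So g11 = 0 as required.

p=1, q=0, r=1, s=1, t=1, u=1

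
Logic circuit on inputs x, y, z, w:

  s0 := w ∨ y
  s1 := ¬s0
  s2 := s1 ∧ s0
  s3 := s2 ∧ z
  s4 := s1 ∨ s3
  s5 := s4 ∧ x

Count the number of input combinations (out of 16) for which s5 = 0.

14

s5 = s4 ∧ x must be 0, so at least one of s4, x is 0.
Enumerating the 16 input combinations, 14 give s5 = 0 and 2 give s5 = 1.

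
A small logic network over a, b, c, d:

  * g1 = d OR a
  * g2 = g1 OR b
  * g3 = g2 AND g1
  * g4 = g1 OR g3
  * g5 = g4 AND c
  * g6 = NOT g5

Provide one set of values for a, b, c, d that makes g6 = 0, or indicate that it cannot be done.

a=0, b=0, c=1, d=1

g6 = NOT g5 must be 0, so g5 = 1.
g5 = g4 AND c must be 1, so both g4 = 1 and c = 1.
g4 = g1 OR g3 must be 1, so at least one of g1, g3 is 1.
Check with a=0, b=0, c=1, d=1:
g1 = d OR a = 1 OR 0 = 1
g2 = g1 OR b = 1 OR 0 = 1
g3 = g2 AND g1 = 1 AND 1 = 1
g4 = g1 OR g3 = 1 OR 1 = 1
g5 = g4 AND c = 1 AND 1 = 1
g6 = NOT g5 = NOT 1 = 0
So g6 = 0 as required.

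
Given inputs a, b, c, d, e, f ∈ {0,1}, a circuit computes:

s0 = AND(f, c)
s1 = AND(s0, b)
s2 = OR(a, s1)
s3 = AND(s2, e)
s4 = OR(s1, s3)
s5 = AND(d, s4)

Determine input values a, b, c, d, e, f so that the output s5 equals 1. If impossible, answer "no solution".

a=1, b=0, c=0, d=1, e=1, f=1

Check with a=1, b=0, c=0, d=1, e=1, f=1:
s0 = AND(f, c) = AND(1, 0) = 0
s1 = AND(s0, b) = AND(0, 0) = 0
s2 = OR(a, s1) = OR(1, 0) = 1
s3 = AND(s2, e) = AND(1, 1) = 1
s4 = OR(s1, s3) = OR(0, 1) = 1
s5 = AND(d, s4) = AND(1, 1) = 1
So s5 = 1 as required.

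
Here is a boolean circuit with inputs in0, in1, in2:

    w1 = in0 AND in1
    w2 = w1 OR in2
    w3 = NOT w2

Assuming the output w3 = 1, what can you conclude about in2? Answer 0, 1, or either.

w3 = NOT w2 must be 1, so w2 = 0.
w2 = w1 OR in2 must be 0, so both w1 = 0 and in2 = 0.
Every assignment with w3 = 1 has in2 = 0; there are 3 such assignment(s).
  in0=0, in1=0, in2=0
  in0=0, in1=1, in2=0
  in0=1, in1=0, in2=0

0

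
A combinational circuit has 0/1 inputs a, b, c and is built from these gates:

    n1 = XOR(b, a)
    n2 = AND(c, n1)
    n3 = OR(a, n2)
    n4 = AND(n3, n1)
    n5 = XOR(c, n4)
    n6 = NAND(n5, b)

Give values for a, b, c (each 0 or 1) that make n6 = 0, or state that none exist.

Check with a=1, b=1, c=1:
n1 = XOR(b, a) = XOR(1, 1) = 0
n2 = AND(c, n1) = AND(1, 0) = 0
n3 = OR(a, n2) = OR(1, 0) = 1
n4 = AND(n3, n1) = AND(1, 0) = 0
n5 = XOR(c, n4) = XOR(1, 0) = 1
n6 = NAND(n5, b) = NAND(1, 1) = 0
So n6 = 0 as required.

a=1, b=1, c=1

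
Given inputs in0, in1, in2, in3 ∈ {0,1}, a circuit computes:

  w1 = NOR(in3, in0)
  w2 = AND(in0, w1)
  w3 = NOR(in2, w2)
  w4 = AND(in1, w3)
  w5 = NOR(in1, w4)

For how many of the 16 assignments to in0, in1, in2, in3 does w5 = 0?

8

w5 = NOR(in1, w4) must be 0, so at least one of in1, w4 is 1.
Enumerating the 16 input combinations, 8 give w5 = 0 and 8 give w5 = 1.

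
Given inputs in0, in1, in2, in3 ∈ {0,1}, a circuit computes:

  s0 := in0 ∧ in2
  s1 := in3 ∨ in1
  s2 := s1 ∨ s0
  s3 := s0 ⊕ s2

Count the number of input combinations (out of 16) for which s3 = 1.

9

s3 = s0 ⊕ s2 must be 1, so s0 and s2 differ.
Enumerating the 16 input combinations, 9 give s3 = 1 and 7 give s3 = 0.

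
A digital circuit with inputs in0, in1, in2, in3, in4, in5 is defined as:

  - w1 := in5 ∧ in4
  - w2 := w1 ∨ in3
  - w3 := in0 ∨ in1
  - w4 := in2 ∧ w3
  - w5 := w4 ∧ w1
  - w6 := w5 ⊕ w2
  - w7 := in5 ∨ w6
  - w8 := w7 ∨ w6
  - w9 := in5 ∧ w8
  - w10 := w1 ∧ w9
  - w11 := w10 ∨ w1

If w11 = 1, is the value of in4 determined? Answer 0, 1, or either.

1

w11 = w10 ∨ w1 must be 1, so at least one of w10, w1 is 1.
Every assignment with w11 = 1 has in4 = 1; there are 16 such assignment(s).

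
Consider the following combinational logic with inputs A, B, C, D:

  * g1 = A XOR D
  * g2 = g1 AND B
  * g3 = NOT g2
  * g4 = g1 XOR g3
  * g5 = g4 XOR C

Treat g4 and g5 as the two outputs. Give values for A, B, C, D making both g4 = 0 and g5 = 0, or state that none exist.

Check with A=0 B=0 C=0 D=1:
g1 = A XOR D = 0 XOR 1 = 1
g2 = g1 AND B = 1 AND 0 = 0
g3 = NOT g2 = NOT 0 = 1
g4 = g1 XOR g3 = 1 XOR 1 = 0
g5 = g4 XOR C = 0 XOR 0 = 0
So g4 = 0 and g5 = 0.

A=0 B=0 C=0 D=1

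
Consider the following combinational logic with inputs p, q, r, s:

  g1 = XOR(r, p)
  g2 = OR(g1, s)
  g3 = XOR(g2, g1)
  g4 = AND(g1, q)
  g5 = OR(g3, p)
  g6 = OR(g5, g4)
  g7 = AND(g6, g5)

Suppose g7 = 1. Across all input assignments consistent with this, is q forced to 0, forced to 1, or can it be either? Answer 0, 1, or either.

either

Both values of q occur among assignments with g7 = 1:
  q=0: p=0, q=0, r=0, s=1
  q=1: p=0, q=1, r=0, s=1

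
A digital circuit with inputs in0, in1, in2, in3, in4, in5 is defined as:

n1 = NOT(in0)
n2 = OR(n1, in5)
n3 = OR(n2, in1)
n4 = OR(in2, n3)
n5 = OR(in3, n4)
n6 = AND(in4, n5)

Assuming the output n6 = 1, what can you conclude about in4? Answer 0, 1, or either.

1

n6 = AND(in4, n5) must be 1, so both in4 = 1 and n5 = 1.
Every assignment with n6 = 1 has in4 = 1; there are 31 such assignment(s).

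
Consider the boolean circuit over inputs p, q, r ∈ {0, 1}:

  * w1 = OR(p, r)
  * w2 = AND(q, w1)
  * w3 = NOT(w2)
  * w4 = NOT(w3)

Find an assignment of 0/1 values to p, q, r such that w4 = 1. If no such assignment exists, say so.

w4 = NOT(w3) must be 1, so w3 = 0.
w3 = NOT(w2) must be 0, so w2 = 1.
w2 = AND(q, w1) must be 1, so both q = 1 and w1 = 1.
Check with p=1 q=1 r=0:
w1 = OR(p, r) = OR(1, 0) = 1
w2 = AND(q, w1) = AND(1, 1) = 1
w3 = NOT(w2) = NOT 1 = 0
w4 = NOT(w3) = NOT 0 = 1
So w4 = 1 as required.

p=1 q=1 r=0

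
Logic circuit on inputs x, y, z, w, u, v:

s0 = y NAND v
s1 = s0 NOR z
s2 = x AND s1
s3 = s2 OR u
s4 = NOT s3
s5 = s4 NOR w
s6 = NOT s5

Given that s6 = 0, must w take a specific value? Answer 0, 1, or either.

s6 = NOT s5 must be 0, so s5 = 1.
s5 = s4 NOR w must be 1, so both s4 = 0 and w = 0.
s4 = NOT s3 must be 0, so s3 = 1.
Every assignment with s6 = 0 has w = 0; there are 17 such assignment(s).

0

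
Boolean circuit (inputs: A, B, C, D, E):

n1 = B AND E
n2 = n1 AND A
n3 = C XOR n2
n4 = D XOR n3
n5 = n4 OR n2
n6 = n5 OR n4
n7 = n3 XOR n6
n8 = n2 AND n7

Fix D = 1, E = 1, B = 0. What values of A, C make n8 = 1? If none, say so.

no solution exists

With D = 1, E = 1, B = 0 fixed, none of the 4 settings of A, C give n8 = 1.
For example, with A=1, C=0:
n1 = B AND E = 0 AND 1 = 0
n2 = n1 AND A = 0 AND 1 = 0
n3 = C XOR n2 = 0 XOR 0 = 0
n4 = D XOR n3 = 1 XOR 0 = 1
n5 = n4 OR n2 = 1 OR 0 = 1
n6 = n5 OR n4 = 1 OR 1 = 1
n7 = n3 XOR n6 = 0 XOR 1 = 1
n8 = n2 AND n7 = 0 AND 1 = 0
giving n8 = 0 ≠ 1.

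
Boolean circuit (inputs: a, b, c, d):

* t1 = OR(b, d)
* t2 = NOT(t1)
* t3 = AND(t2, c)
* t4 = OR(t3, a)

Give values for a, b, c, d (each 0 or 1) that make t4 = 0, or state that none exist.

t4 = OR(t3, a) must be 0, so both t3 = 0 and a = 0.
t3 = AND(t2, c) must be 0, so at least one of t2, c is 0.
Check with a=0 b=1 c=1 d=1:
t1 = OR(b, d) = OR(1, 1) = 1
t2 = NOT(t1) = NOT 1 = 0
t3 = AND(t2, c) = AND(0, 1) = 0
t4 = OR(t3, a) = OR(0, 0) = 0
So t4 = 0 as required.

a=0 b=1 c=1 d=1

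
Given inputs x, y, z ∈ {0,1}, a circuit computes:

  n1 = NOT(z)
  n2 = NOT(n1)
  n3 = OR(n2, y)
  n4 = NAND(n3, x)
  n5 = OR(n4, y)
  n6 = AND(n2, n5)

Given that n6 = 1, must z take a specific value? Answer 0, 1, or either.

n6 = AND(n2, n5) must be 1, so both n2 = 1 and n5 = 1.
Every assignment with n6 = 1 has z = 1; there are 3 such assignment(s).
  x=0, y=0, z=1
  x=0, y=1, z=1
  x=1, y=1, z=1

1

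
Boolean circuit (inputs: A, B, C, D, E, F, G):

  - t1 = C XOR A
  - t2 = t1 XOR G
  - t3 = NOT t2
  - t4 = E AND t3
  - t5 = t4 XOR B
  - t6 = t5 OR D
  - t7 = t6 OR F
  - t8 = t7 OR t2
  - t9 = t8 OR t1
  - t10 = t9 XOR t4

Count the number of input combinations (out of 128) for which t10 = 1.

t10 = t9 XOR t4 must be 1, so t9 and t4 differ.
Enumerating the 128 input combinations, 96 give t10 = 1 and 32 give t10 = 0.

96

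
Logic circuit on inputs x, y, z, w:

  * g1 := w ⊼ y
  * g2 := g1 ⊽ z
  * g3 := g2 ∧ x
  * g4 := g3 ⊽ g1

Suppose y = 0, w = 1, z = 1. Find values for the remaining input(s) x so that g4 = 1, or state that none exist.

With y = 0, w = 1, z = 1 fixed, none of the 2 settings of x give g4 = 1.
For example, with x=0:
g1 = w ⊼ y = 1 ⊼ 0 = 1
g2 = g1 ⊽ z = 1 ⊽ 1 = 0
g3 = g2 ∧ x = 0 ∧ 0 = 0
g4 = g3 ⊽ g1 = 0 ⊽ 1 = 0
giving g4 = 0 ≠ 1.

no solution exists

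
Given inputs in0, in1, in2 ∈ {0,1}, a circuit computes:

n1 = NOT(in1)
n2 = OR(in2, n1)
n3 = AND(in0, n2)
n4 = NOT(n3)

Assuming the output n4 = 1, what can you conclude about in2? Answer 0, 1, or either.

Both values of in2 occur among assignments with n4 = 1:
  in2=0: in0=0, in1=0, in2=0
  in2=1: in0=0, in1=0, in2=1

either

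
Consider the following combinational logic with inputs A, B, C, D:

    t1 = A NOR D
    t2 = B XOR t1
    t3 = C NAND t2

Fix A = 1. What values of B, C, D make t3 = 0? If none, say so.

t3 = C NAND t2 must be 0, so both C = 1 and t2 = 1.
t2 = B XOR t1 must be 1, so B and t1 differ.
Check with A = 1 and B=1, C=1, D=1:
t1 = A NOR D = 1 NOR 1 = 0
t2 = B XOR t1 = 1 XOR 0 = 1
t3 = C NAND t2 = 1 NAND 1 = 0
So t3 = 0.

B=1 C=1 D=1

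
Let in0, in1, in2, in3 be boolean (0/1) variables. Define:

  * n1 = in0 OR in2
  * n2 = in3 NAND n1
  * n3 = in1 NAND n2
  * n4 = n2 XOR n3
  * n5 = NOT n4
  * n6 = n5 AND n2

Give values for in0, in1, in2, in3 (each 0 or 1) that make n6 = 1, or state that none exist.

in0=0 in1=0 in2=0 in3=1

Check with in0=0 in1=0 in2=0 in3=1:
n1 = in0 OR in2 = 0 OR 0 = 0
n2 = in3 NAND n1 = 1 NAND 0 = 1
n3 = in1 NAND n2 = 0 NAND 1 = 1
n4 = n2 XOR n3 = 1 XOR 1 = 0
n5 = NOT n4 = NOT 0 = 1
n6 = n5 AND n2 = 1 AND 1 = 1
So n6 = 1 as required.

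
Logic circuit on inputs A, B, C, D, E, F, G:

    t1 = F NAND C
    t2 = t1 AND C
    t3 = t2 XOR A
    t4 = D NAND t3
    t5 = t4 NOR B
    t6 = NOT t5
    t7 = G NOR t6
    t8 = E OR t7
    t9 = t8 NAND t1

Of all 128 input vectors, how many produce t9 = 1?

t9 = t8 NAND t1 must be 1, so at least one of t8, t1 is 0.
Enumerating the 128 input combinations, 77 give t9 = 1 and 51 give t9 = 0.

77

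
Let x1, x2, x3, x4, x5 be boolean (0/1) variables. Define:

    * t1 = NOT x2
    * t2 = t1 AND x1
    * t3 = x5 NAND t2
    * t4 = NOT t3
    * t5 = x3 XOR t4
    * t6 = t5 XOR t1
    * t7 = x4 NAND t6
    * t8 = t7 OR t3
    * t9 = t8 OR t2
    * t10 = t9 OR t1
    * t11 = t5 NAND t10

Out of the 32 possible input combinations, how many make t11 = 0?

t11 = t5 NAND t10 must be 0, so both t5 = 1 and t10 = 1.
Enumerating the 32 input combinations, 16 give t11 = 0 and 16 give t11 = 1.

16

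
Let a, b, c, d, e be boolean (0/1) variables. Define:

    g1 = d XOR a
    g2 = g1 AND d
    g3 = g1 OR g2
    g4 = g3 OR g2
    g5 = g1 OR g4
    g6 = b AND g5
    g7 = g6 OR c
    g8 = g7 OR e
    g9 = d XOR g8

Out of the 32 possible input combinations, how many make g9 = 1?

g9 = d XOR g8 must be 1, so d and g8 differ.
Enumerating the 32 input combinations, 16 give g9 = 1 and 16 give g9 = 0.

16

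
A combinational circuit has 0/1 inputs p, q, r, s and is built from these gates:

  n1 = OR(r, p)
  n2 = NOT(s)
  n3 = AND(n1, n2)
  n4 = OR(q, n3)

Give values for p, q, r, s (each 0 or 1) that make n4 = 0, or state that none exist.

n4 = OR(q, n3) must be 0, so both q = 0 and n3 = 0.
n3 = AND(n1, n2) must be 0, so at least one of n1, n2 is 0.
Check with p=1, q=0, r=0, s=1:
n1 = OR(r, p) = OR(0, 1) = 1
n2 = NOT(s) = NOT 1 = 0
n3 = AND(n1, n2) = AND(1, 0) = 0
n4 = OR(q, n3) = OR(0, 0) = 0
So n4 = 0 as required.

p=1, q=0, r=0, s=1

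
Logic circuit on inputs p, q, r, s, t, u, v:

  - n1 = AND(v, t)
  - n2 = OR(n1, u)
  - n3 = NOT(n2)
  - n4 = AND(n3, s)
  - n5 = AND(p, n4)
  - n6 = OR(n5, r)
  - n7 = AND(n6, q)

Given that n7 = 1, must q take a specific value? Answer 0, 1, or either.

n7 = AND(n6, q) must be 1, so both n6 = 1 and q = 1.
n6 = OR(n5, r) must be 1, so at least one of n5, r is 1.
Every assignment with n7 = 1 has q = 1; there are 35 such assignment(s).

1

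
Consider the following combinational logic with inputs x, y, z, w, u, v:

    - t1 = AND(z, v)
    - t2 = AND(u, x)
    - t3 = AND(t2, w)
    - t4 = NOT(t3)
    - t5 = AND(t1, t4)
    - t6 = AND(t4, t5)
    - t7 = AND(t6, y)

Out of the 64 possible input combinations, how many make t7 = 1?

7

t7 = AND(t6, y) must be 1, so both t6 = 1 and y = 1.
t6 = AND(t4, t5) must be 1, so both t4 = 1 and t5 = 1.
t4 = NOT(t3) must be 1, so t3 = 0.
Enumerating the 64 input combinations, 7 give t7 = 1 and 57 give t7 = 0.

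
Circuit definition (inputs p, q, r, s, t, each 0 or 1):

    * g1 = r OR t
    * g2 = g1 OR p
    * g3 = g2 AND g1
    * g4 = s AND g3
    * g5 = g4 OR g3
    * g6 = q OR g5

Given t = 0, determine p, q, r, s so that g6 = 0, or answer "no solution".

g6 = q OR g5 must be 0, so both q = 0 and g5 = 0.
Check with t = 0 and p=0, q=0, r=0, s=0:
g1 = r OR t = 0 OR 0 = 0
g2 = g1 OR p = 0 OR 0 = 0
g3 = g2 AND g1 = 0 AND 0 = 0
g4 = s AND g3 = 0 AND 0 = 0
g5 = g4 OR g3 = 0 OR 0 = 0
g6 = q OR g5 = 0 OR 0 = 0
So g6 = 0.

p=0, q=0, r=0, s=0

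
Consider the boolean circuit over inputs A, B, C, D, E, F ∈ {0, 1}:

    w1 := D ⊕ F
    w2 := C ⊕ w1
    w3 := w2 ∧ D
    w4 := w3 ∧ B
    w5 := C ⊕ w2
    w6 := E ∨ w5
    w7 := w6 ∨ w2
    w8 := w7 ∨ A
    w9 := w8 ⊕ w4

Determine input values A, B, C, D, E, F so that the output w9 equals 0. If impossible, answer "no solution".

w9 = w8 ⊕ w4 must be 0, so w8 and w4 are equal.
Check with A=0, B=1, C=0, D=1, E=0, F=0:
w1 = D ⊕ F = 1 ⊕ 0 = 1
w2 = C ⊕ w1 = 0 ⊕ 1 = 1
w3 = w2 ∧ D = 1 ∧ 1 = 1
w4 = w3 ∧ B = 1 ∧ 1 = 1
w5 = C ⊕ w2 = 0 ⊕ 1 = 1
w6 = E ∨ w5 = 0 ∨ 1 = 1
w7 = w6 ∨ w2 = 1 ∨ 1 = 1
w8 = w7 ∨ A = 1 ∨ 0 = 1
w9 = w8 ⊕ w4 = 1 ⊕ 1 = 0
So w9 = 0 as required.

A=0, B=1, C=0, D=1, E=0, F=0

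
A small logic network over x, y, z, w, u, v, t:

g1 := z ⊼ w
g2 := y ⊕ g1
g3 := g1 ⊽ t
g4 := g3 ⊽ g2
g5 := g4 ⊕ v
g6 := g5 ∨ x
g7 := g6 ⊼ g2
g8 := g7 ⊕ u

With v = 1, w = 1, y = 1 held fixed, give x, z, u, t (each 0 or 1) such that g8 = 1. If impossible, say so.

Check with v = 1, w = 1, y = 1 and x=1, z=1, u=1, t=0:
g1 = z ⊼ w = 1 ⊼ 1 = 0
g2 = y ⊕ g1 = 1 ⊕ 0 = 1
g3 = g1 ⊽ t = 0 ⊽ 0 = 1
g4 = g3 ⊽ g2 = 1 ⊽ 1 = 0
g5 = g4 ⊕ v = 0 ⊕ 1 = 1
g6 = g5 ∨ x = 1 ∨ 1 = 1
g7 = g6 ⊼ g2 = 1 ⊼ 1 = 0
g8 = g7 ⊕ u = 0 ⊕ 1 = 1
So g8 = 1.

x=1 z=1 u=1 t=0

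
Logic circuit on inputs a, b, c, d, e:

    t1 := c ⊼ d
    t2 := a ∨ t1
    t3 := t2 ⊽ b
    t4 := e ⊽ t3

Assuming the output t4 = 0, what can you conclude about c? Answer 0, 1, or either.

Both values of c occur among assignments with t4 = 0:
  c=0: a=0, b=0, c=0, d=0, e=1
  c=1: a=0, b=0, c=1, d=0, e=1

either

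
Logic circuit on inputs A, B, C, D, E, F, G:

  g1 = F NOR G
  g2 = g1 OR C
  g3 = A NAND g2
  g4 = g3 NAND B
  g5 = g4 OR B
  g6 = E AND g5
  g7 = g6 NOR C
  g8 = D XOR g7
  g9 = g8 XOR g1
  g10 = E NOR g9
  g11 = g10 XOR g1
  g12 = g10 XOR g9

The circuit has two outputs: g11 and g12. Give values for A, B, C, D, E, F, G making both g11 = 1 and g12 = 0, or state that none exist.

A=1 B=0 C=0 D=1 E=1 F=0 G=0

Check with A=1 B=0 C=0 D=1 E=1 F=0 G=0:
g1 = F NOR G = 0 NOR 0 = 1
g2 = g1 OR C = 1 OR 0 = 1
g3 = A NAND g2 = 1 NAND 1 = 0
g4 = g3 NAND B = 0 NAND 0 = 1
g5 = g4 OR B = 1 OR 0 = 1
g6 = E AND g5 = 1 AND 1 = 1
g7 = g6 NOR C = 1 NOR 0 = 0
g8 = D XOR g7 = 1 XOR 0 = 1
g9 = g8 XOR g1 = 1 XOR 1 = 0
g10 = E NOR g9 = 1 NOR 0 = 0
g11 = g10 XOR g1 = 0 XOR 1 = 1
g12 = g10 XOR g9 = 0 XOR 0 = 0
So g11 = 1 and g12 = 0.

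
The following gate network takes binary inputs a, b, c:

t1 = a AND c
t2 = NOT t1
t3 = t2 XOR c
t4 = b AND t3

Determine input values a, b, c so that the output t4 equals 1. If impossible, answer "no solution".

a=0, b=1, c=0

Check with a=0, b=1, c=0:
t1 = a AND c = 0 AND 0 = 0
t2 = NOT t1 = NOT 0 = 1
t3 = t2 XOR c = 1 XOR 0 = 1
t4 = b AND t3 = 1 AND 1 = 1
So t4 = 1 as required.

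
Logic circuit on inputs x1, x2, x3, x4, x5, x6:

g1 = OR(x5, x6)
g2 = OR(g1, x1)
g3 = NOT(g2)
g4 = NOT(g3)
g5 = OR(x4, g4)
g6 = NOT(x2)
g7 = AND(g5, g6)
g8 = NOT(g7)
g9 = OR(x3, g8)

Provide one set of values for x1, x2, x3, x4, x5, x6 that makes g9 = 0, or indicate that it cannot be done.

g9 = OR(x3, g8) must be 0, so both x3 = 0 and g8 = 0.
g8 = NOT(g7) must be 0, so g7 = 1.
g7 = AND(g5, g6) must be 1, so both g5 = 1 and g6 = 1.
Check with x1=1 x2=0 x3=0 x4=1 x5=0 x6=0:
g1 = OR(x5, x6) = OR(0, 0) = 0
g2 = OR(g1, x1) = OR(0, 1) = 1
g3 = NOT(g2) = NOT 1 = 0
g4 = NOT(g3) = NOT 0 = 1
g5 = OR(x4, g4) = OR(1, 1) = 1
g6 = NOT(x2) = NOT 0 = 1
g7 = AND(g5, g6) = AND(1, 1) = 1
g8 = NOT(g7) = NOT 1 = 0
g9 = OR(x3, g8) = OR(0, 0) = 0
So g9 = 0 as required.

x1=1 x2=0 x3=0 x4=1 x5=0 x6=0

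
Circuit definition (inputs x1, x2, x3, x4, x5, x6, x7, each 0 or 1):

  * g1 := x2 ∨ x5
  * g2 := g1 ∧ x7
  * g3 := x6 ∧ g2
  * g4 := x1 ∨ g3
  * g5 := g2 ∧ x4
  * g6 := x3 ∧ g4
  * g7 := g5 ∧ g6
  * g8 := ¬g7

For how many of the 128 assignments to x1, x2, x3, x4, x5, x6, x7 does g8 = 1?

119

g8 = ¬g7 must be 1, so g7 = 0.
Enumerating the 128 input combinations, 119 give g8 = 1 and 9 give g8 = 0.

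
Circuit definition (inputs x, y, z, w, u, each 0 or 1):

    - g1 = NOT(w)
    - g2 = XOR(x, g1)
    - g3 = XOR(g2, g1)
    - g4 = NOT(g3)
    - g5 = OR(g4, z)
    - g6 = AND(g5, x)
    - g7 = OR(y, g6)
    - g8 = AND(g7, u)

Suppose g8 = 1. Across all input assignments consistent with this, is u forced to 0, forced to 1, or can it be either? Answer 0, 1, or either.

1

g8 = AND(g7, u) must be 1, so both g7 = 1 and u = 1.
Every assignment with g8 = 1 has u = 1; there are 10 such assignment(s).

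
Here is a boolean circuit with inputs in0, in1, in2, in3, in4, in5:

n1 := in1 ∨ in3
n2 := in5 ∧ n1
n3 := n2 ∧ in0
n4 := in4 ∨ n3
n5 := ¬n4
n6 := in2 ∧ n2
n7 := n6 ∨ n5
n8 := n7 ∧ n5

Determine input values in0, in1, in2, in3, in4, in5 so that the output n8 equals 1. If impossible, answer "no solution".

in0=1 in1=0 in2=0 in3=1 in4=0 in5=0

n8 = n7 ∧ n5 must be 1, so both n7 = 1 and n5 = 1.
Check with in0=1 in1=0 in2=0 in3=1 in4=0 in5=0:
n1 = in1 ∨ in3 = 0 ∨ 1 = 1
n2 = in5 ∧ n1 = 0 ∧ 1 = 0
n3 = n2 ∧ in0 = 0 ∧ 1 = 0
n4 = in4 ∨ n3 = 0 ∨ 0 = 0
n5 = ¬n4 = ¬0 = 1
n6 = in2 ∧ n2 = 0 ∧ 0 = 0
n7 = n6 ∨ n5 = 0 ∨ 1 = 1
n8 = n7 ∧ n5 = 1 ∧ 1 = 1
So n8 = 1 as required.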